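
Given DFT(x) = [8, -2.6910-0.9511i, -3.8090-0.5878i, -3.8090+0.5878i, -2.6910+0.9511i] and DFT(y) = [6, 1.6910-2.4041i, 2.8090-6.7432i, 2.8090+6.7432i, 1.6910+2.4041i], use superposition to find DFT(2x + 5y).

By linearity: DFT(2x + 5y) = 2·DFT(x) + 5·DFT(y)
= 2·[8, -2.6910-0.9511i, -3.8090-0.5878i, -3.8090+0.5878i, -2.6910+0.9511i] + 5·[6, 1.6910-2.4041i, 2.8090-6.7432i, 2.8090+6.7432i, 1.6910+2.4041i]

Computing element-wise:
Z[0] = 2·(8) + 5·(6) = 46
Z[1] = 2·(-2.6910-0.9511i) + 5·(1.6910-2.4041i) = 3.0730-13.9227i
Z[2] = 2·(-3.8090-0.5878i) + 5·(2.8090-6.7432i) = 6.4270-34.8916i
Z[3] = 2·(-3.8090+0.5878i) + 5·(2.8090+6.7432i) = 6.4270+34.8916i
Z[4] = 2·(-2.6910+0.9511i) + 5·(1.6910+2.4041i) = 3.0730+13.9227i

DFT(2x + 5y) = 2·X + 5·Y = [46, 3.0730-13.9227i, 6.4270-34.8916i, 6.4270+34.8916i, 3.0730+13.9227i]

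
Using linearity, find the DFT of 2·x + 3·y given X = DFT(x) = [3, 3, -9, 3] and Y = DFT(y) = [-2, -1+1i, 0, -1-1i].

By linearity: DFT(2x + 3y) = 2·DFT(x) + 3·DFT(y)
= 2·[3, 3, -9, 3] + 3·[-2, -1+1i, 0, -1-1i]

Computing element-wise:
Z[0] = 2·(3) + 3·(-2) = 0
Z[1] = 2·(3) + 3·(-1+1i) = 3+3i
Z[2] = 2·(-9) + 3·(0) = -18
Z[3] = 2·(3) + 3·(-1-1i) = 3-3i

DFT(2x + 3y) = 2·X + 3·Y = [0, 3+3i, -18, 3-3i]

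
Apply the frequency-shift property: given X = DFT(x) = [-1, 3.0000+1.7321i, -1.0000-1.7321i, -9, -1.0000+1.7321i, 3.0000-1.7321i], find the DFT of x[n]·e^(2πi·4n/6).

Modulation property: DFT(ω_6^(-4n)·x[n]) = X[(k-4) mod 6], so circularly shift X by 4 positions.

X[k-4] = [-1.0000-1.7321i, -9, -1.0000+1.7321i, 3.0000-1.7321i, -1, 3.0000+1.7321i]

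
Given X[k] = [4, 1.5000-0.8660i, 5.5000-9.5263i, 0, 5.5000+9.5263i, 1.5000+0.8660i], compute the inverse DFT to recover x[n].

x[n] = (1/6) Σ(k=0 to 5) X[k] · e^(2πikn/6)

Computing each x[n]:
x[0] = 3
x[1] = 3
x[2] = -3
x[3] = 2
x[4] = 2
x[5] = -3

x = [3, 3, -3, 2, 2, -3]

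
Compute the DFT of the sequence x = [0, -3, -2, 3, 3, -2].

X[k] = Σ(n=0 to 5) x[n] · ω_6^(nk)
where ω_6 = e^(-2πi/6)

Computing each X[k]:
X[0] = -1
X[1] = -6.0000+5.1962i
X[2] = 5.0000-3.4641i
X[3] = 3
X[4] = 5.0000+3.4641i
X[5] = -6.0000-5.1962i

X = [-1, -6.0000+5.1962i, 5.0000-3.4641i, 3, 5.0000+3.4641i, -6.0000-5.1962i]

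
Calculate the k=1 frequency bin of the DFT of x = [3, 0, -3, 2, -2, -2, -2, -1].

X[1] = Σ(n=0 to 7) x[n] · ω_8^(1n) where ω_8 = e^(-2πi/8)
= (3)·ω_8^0 + (0)·ω_8^1 + (-3)·ω_8^2 + (2)·ω_8^3 + (-2)·ω_8^4 + (-2)·ω_8^5 + (-2)·ω_8^6 + (-1)·ω_8^7

X[1] = 4.2929-2.5355i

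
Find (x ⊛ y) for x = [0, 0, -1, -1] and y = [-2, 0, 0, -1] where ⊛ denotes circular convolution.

(x ⊛ y)[n] = Σ(m=0 to 3) x[m] · y[(n-m) mod 4]

Computing each output sample:
(x ⊛ y)[0] = 0
(x ⊛ y)[1] = 1
(x ⊛ y)[2] = 3
(x ⊛ y)[3] = 2

x ⊛ y = [0, 1, 3, 2]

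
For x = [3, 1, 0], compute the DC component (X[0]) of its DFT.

X[0] = Σ(n=0 to 2) x[n] · ω_3^0 = Σ x[n]
= (3) + (1) + (0)

X[0] = 4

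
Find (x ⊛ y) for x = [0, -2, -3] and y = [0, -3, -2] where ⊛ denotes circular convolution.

(x ⊛ y)[n] = Σ(m=0 to 2) x[m] · y[(n-m) mod 3]

Computing each output sample:
(x ⊛ y)[0] = 13
(x ⊛ y)[1] = 6
(x ⊛ y)[2] = 6

x ⊛ y = [13, 6, 6]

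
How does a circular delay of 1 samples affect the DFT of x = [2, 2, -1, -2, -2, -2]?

Time shift by 1: X_shifted[k] = ω_6^(1k) · X[k]
Shifted x = [-2, 2, 2, -1, -2, -2]

DFT(x[n-1]) = [-3, -1.0000-6.9282i, -3, -1, -3, -1.0000+6.9282i]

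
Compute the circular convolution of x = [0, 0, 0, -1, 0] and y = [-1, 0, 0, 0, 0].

(x ⊛ y)[n] = Σ(m=0 to 4) x[m] · y[(n-m) mod 5]

Computing each output sample:
(x ⊛ y)[0] = 0
(x ⊛ y)[1] = 0
(x ⊛ y)[2] = 0
(x ⊛ y)[3] = 1
(x ⊛ y)[4] = 0

x ⊛ y = [0, 0, 0, 1, 0]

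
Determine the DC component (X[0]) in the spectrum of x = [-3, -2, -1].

X[0] = Σ(n=0 to 2) x[n] · ω_3^0 = Σ x[n]
= (-3) + (-2) + (-1)

X[0] = -6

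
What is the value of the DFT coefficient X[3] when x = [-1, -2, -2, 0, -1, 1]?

X[3] = Σ(n=0 to 5) x[n] · ω_6^(3n) where ω_6 = e^(-2πi/6)
= (-1)·ω_6^0 + (-2)·ω_6^3 + (-2)·ω_6^6 + (0)·ω_6^9 + (-1)·ω_6^12 + (1)·ω_6^15

X[3] = -3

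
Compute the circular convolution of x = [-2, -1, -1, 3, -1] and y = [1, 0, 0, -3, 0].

(x ⊛ y)[n] = Σ(m=0 to 4) x[m] · y[(n-m) mod 5]

Computing each output sample:
(x ⊛ y)[0] = 1
(x ⊛ y)[1] = -10
(x ⊛ y)[2] = 2
(x ⊛ y)[3] = 9
(x ⊛ y)[4] = 2

x ⊛ y = [1, -10, 2, 9, 2]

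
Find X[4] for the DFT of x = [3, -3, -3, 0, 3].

X[4] = Σ(n=0 to 4) x[n] · ω_5^(4n) where ω_5 = e^(-2πi/5)
= (3)·ω_5^0 + (-3)·ω_5^4 + (-3)·ω_5^8 + (0)·ω_5^12 + (3)·ω_5^16

X[4] = 5.4271-7.4697i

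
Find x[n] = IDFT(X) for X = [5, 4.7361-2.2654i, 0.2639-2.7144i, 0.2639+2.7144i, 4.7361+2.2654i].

x[n] = (1/5) Σ(k=0 to 4) X[k] · e^(2πikn/5)

Computing each x[n]:
x[0] = 3
x[1] = 3
x[2] = -1
x[3] = 0
x[4] = 0

x = [3, 3, -1, 0, 0]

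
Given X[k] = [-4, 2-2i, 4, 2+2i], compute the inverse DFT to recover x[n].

x[n] = (1/4) Σ(k=0 to 3) X[k] · e^(2πikn/4)

Computing each x[n]:
x[0] = 1
x[1] = -1
x[2] = -1
x[3] = -3

x = [1, -1, -1, -3]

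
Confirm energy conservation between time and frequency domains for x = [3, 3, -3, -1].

Time domain:
Σ|x[n]|² = |3|² + |3|² + |-3|² + |-1|² = 28.0000

Frequency domain:
(1/4)Σ|X[k]|² = (1/4)(|2|² + |6-4i|² + |-2|² + |6+4i|²) = (1/4)·112.0000 = 28.0000

Both sides agree, confirming Parseval's theorem.

Σ|x[n]|² = (1/N)Σ|X[k]|² = 28.0000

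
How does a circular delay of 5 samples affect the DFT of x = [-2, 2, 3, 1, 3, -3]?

Time shift by 5: X_shifted[k] = ω_6^(5k) · X[k]
Shifted x = [2, 3, 1, 3, -3, -2]

DFT(x[n-5]) = [4, 0.5000-7.7942i, 5.5000-0.8660i, -4, 5.5000+0.8660i, 0.5000+7.7942i]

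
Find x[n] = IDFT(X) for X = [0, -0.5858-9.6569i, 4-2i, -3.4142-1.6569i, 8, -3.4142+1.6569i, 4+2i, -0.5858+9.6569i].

x[n] = (1/8) Σ(k=0 to 7) X[k] · e^(2πikn/8)

Computing each x[n]:
x[0] = 1
x[1] = 2
x[2] = 2
x[3] = 0
x[4] = 3
x[5] = -3
x[6] = -2
x[7] = -3

x = [1, 2, 2, 0, 3, -3, -2, -3]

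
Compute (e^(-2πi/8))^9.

Since ω_8^8 = 1, powers reduce modulo 8.
9 mod 8 = 1
So ω_8^9 = ω_8^1 = e^(-2πi·1/8)

ω_8^9 = ω_8^1 = 0.7071-0.7071i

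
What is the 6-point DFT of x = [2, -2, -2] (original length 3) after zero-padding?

Original 3-point DFT: [-2, 4, 4]
Zero-padded 6-point DFT provides frequency interpolation.

DFT_6([x, 0, ...]) = [-2, 2.0000+3.4641i, 4, 2, 4, 2.0000-3.4641i]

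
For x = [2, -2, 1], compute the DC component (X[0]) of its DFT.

X[0] = Σ(n=0 to 2) x[n] · ω_3^0 = Σ x[n]
= (2) + (-2) + (1)

X[0] = 1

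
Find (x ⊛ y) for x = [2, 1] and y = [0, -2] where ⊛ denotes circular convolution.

(x ⊛ y)[n] = Σ(m=0 to 1) x[m] · y[(n-m) mod 2]

Computing each output sample:
(x ⊛ y)[0] = -2
(x ⊛ y)[1] = -4

x ⊛ y = [-2, -4]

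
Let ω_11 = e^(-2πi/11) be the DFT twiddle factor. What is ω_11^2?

ω_11^2 = e^(-2πi·2/11)
= cos(-2π·2/11) + i·sin(-2π·2/11)
= cos(-4π/11) + i·sin(-4π/11)

ω_11^2 = cos(-4π/11) + i·sin(-4π/11) = 0.4154-0.9096i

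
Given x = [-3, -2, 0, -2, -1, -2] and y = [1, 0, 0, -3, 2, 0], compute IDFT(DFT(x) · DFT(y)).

(x ⊛ y)[n] = Σ(m=0 to 5) x[m] · y[(n-m) mod 6]

Computing each output sample:
(x ⊛ y)[0] = 3
(x ⊛ y)[1] = -3
(x ⊛ y)[2] = 4
(x ⊛ y)[3] = 3
(x ⊛ y)[4] = -1
(x ⊛ y)[5] = -6

x ⊛ y = [3, -3, 4, 3, -1, -6]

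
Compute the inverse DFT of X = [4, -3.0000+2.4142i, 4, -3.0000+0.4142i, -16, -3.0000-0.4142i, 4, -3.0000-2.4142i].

x[n] = (1/8) Σ(k=0 to 7) X[k] · e^(2πikn/8)

Computing each x[n]:
x[0] = -2
x[1] = 2
x[2] = -3
x[3] = 2
x[4] = 1
x[5] = 3
x[6] = -2
x[7] = 3

x = [-2, 2, -3, 2, 1, 3, -2, 3]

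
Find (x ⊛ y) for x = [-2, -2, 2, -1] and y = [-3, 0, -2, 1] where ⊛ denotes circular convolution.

(x ⊛ y)[n] = Σ(m=0 to 3) x[m] · y[(n-m) mod 4]

Computing each output sample:
(x ⊛ y)[0] = 0
(x ⊛ y)[1] = 10
(x ⊛ y)[2] = -3
(x ⊛ y)[3] = 5

x ⊛ y = [0, 10, -3, 5]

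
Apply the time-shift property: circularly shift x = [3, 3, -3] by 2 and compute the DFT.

Time shift by 2: X_shifted[k] = ω_3^(2k) · X[k]
Shifted x = [3, -3, 3]

DFT(x[n-2]) = [3, 3.0000+5.1962i, 3.0000-5.1962i]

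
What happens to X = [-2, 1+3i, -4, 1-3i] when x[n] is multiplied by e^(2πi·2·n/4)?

Modulation property: DFT(ω_4^(-2n)·x[n]) = X[(k-2) mod 4], so circularly shift X by 2 positions.

X[k-2] = [-4, 1-3i, -2, 1+3i]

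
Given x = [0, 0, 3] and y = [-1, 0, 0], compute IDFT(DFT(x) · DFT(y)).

(x ⊛ y)[n] = Σ(m=0 to 2) x[m] · y[(n-m) mod 3]

Computing each output sample:
(x ⊛ y)[0] = 0
(x ⊛ y)[1] = 0
(x ⊛ y)[2] = -3

x ⊛ y = [0, 0, -3]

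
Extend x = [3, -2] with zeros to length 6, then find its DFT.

Original 2-point DFT: [1, 5]
Zero-padded 6-point DFT provides frequency interpolation.

DFT_6([x, 0, ...]) = [1, 2.0000+1.7321i, 4.0000+1.7321i, 5, 4.0000-1.7321i, 2.0000-1.7321i]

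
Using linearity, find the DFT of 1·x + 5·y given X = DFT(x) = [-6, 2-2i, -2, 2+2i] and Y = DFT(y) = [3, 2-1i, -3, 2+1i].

By linearity: DFT(1x + 5y) = 1·DFT(x) + 5·DFT(y)
= 1·[-6, 2-2i, -2, 2+2i] + 5·[3, 2-1i, -3, 2+1i]

Computing element-wise:
Z[0] = 1·(-6) + 5·(3) = 9
Z[1] = 1·(2-2i) + 5·(2-1i) = 12-7i
Z[2] = 1·(-2) + 5·(-3) = -17
Z[3] = 1·(2+2i) + 5·(2+1i) = 12+7i

DFT(1x + 5y) = 1·X + 5·Y = [9, 12-7i, -17, 12+7i]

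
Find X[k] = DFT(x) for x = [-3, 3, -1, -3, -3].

X[k] = Σ(n=0 to 4) x[n] · ω_5^(nk)
where ω_5 = e^(-2πi/5)

Computing each X[k]:
X[0] = -7
X[1] = 0.2361-6.8819i
X[2] = -4.2361-1.6246i
X[3] = -4.2361+1.6246i
X[4] = 0.2361+6.8819i

X = [-7, 0.2361-6.8819i, -4.2361-1.6246i, -4.2361+1.6246i, 0.2361+6.8819i]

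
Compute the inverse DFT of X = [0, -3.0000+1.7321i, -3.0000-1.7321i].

x[n] = (1/3) Σ(k=0 to 2) X[k] · e^(2πikn/3)

Computing each x[n]:
x[0] = -2
x[1] = 0
x[2] = 2

x = [-2, 0, 2]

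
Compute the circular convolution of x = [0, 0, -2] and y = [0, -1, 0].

(x ⊛ y)[n] = Σ(m=0 to 2) x[m] · y[(n-m) mod 3]

Computing each output sample:
(x ⊛ y)[0] = 2
(x ⊛ y)[1] = 0
(x ⊛ y)[2] = 0

x ⊛ y = [2, 0, 0]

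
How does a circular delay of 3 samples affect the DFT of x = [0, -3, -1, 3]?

Time shift by 3: X_shifted[k] = ω_4^(3k) · X[k]
Shifted x = [-3, -1, 3, 0]

DFT(x[n-3]) = [-1, -6+1i, 1, -6-1i]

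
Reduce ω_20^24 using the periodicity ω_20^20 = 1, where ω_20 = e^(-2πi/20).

Since ω_20^20 = 1, powers reduce modulo 20.
24 mod 20 = 4
So ω_20^24 = ω_20^4 = e^(-2πi·4/20)

ω_20^24 = ω_20^4 = 0.3090-0.9511i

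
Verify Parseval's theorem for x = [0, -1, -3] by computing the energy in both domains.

Time domain:
Σ|x[n]|² = |0|² + |-1|² + |-3|² = 10.0000

Frequency domain:
(1/3)Σ|X[k]|² = (1/3)(|-4|² + |2.0000-1.7321i|² + |2.0000+1.7321i|²) = (1/3)·30.0000 = 10.0000

Both sides agree, confirming Parseval's theorem.

Σ|x[n]|² = (1/N)Σ|X[k]|² = 10.0000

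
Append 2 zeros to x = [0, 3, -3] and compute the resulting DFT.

Original 3-point DFT: [0, -5.1962i, 5.1962i]
Zero-padded 5-point DFT provides frequency interpolation.

DFT_5([x, 0, ...]) = [0, 3.3541-1.0898i, -3.3541-4.6165i, -3.3541+4.6165i, 3.3541+1.0898i]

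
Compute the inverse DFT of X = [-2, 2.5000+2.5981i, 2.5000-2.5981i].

x[n] = (1/3) Σ(k=0 to 2) X[k] · e^(2πikn/3)

Computing each x[n]:
x[0] = 1
x[1] = -3
x[2] = 0

x = [1, -3, 0]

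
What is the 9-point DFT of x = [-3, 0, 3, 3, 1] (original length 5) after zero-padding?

Original 5-point DFT: [4, -7.5451+0.9511i, -1.9549+0.5878i, -1.9549-0.5878i, -7.5451-0.9511i]
Zero-padded 9-point DFT provides frequency interpolation.

DFT_9([x, 0, ...]) = [4, -4.9187-5.8945i, -6.5530+2.2148i, -2.0000+1.7321i, -2.0282+0.3151i, -2.0282-0.3151i, -2.0000-1.7321i, -6.5530-2.2148i, -4.9187+5.8945i]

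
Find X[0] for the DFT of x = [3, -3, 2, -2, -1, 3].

X[0] = Σ(n=0 to 5) x[n] · ω_6^0 = Σ x[n]
= (3) + (-3) + (2) + (-2) + (-1) + (3)

X[0] = 2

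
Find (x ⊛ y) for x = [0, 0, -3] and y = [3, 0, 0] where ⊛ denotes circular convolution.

(x ⊛ y)[n] = Σ(m=0 to 2) x[m] · y[(n-m) mod 3]

Computing each output sample:
(x ⊛ y)[0] = 0
(x ⊛ y)[1] = 0
(x ⊛ y)[2] = -9

x ⊛ y = [0, 0, -9]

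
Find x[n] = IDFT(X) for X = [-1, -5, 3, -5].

x[n] = (1/4) Σ(k=0 to 3) X[k] · e^(2πikn/4)

Computing each x[n]:
x[0] = -2
x[1] = -1
x[2] = 3
x[3] = -1

x = [-2, -1, 3, -1]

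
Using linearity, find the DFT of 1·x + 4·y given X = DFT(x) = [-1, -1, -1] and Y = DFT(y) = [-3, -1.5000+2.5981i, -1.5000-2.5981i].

By linearity: DFT(1x + 4y) = 1·DFT(x) + 4·DFT(y)
= 1·[-1, -1, -1] + 4·[-3, -1.5000+2.5981i, -1.5000-2.5981i]

Computing element-wise:
Z[0] = 1·(-1) + 4·(-3) = -13
Z[1] = 1·(-1) + 4·(-1.5000+2.5981i) = -7.0000+10.3924i
Z[2] = 1·(-1) + 4·(-1.5000-2.5981i) = -7.0000-10.3924i

DFT(1x + 4y) = 1·X + 4·Y = [-13, -7.0000+10.3924i, -7.0000-10.3924i]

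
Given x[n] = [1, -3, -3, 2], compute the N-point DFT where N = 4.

X[k] = Σ(n=0 to 3) x[n] · ω_4^(nk)
where ω_4 = e^(-2πi/4)

Computing each X[k]:
X[0] = -3
X[1] = 4+5i
X[2] = -1
X[3] = 4-5i

X = [-3, 4+5i, -1, 4-5i]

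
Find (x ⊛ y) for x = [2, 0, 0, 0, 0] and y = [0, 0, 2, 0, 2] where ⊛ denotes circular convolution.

(x ⊛ y)[n] = Σ(m=0 to 4) x[m] · y[(n-m) mod 5]

Computing each output sample:
(x ⊛ y)[0] = 0
(x ⊛ y)[1] = 0
(x ⊛ y)[2] = 4
(x ⊛ y)[3] = 0
(x ⊛ y)[4] = 4

x ⊛ y = [0, 0, 4, 0, 4]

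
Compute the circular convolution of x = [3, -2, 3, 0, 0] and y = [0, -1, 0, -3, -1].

(x ⊛ y)[n] = Σ(m=0 to 4) x[m] · y[(n-m) mod 5]

Computing each output sample:
(x ⊛ y)[0] = -7
(x ⊛ y)[1] = -6
(x ⊛ y)[2] = 2
(x ⊛ y)[3] = -12
(x ⊛ y)[4] = 3

x ⊛ y = [-7, -6, 2, -12, 3]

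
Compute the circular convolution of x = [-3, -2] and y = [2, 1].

(x ⊛ y)[n] = Σ(m=0 to 1) x[m] · y[(n-m) mod 2]

Computing each output sample:
(x ⊛ y)[0] = -8
(x ⊛ y)[1] = -7

x ⊛ y = [-8, -7]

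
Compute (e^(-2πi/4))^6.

Since ω_4^4 = 1, powers reduce modulo 4.
6 mod 4 = 2
So ω_4^6 = ω_4^2 = e^(-2πi·2/4)

ω_4^6 = ω_4^2 = -1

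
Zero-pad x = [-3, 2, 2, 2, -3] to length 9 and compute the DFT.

Original 5-point DFT: [0, -6.5451-4.7553i, -0.9549-2.9389i, -0.9549+2.9389i, -6.5451+4.7553i]
Zero-padded 9-point DFT provides frequency interpolation.

DFT_9([x, 0, ...]) = [0, 0.6985-3.9612i, -7.8302-2.8500i, -1.5000+2.5981i, -4.8682-4.0849i, -4.8682+4.0849i, -1.5000-2.5981i, -7.8302+2.8500i, 0.6985+3.9612i]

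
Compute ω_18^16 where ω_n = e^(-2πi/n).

ω_18^16 = e^(-2πi·16/18)
= cos(-2π·16/18) + i·sin(-2π·16/18)
= cos(-32π/18) + i·sin(-32π/18)

ω_18^16 = cos(-32π/18) + i·sin(-32π/18) = 0.7660+0.6428i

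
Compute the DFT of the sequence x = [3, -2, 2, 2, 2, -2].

X[k] = Σ(n=0 to 5) x[n] · ω_6^(nk)
where ω_6 = e^(-2πi/6)

Computing each X[k]:
X[0] = 5
X[1] = -3
X[2] = 5
X[3] = 9
X[4] = 5
X[5] = -3

X = [5, -3, 5, 9, 5, -3]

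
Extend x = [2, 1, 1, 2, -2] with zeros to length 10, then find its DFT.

Original 5-point DFT: [4, -0.7361-2.2654i, 3.7361-2.7144i, 3.7361+2.7144i, -0.7361+2.2654i]
Zero-padded 10-point DFT provides frequency interpolation.

DFT_10([x, 0, ...]) = [4, 4.1180-2.2654i, -0.7361-2.2654i, 1.8820+2.7144i, 3.7361-2.7144i, -2, 3.7361+2.7144i, 1.8820-2.7144i, -0.7361+2.2654i, 4.1180+2.2654i]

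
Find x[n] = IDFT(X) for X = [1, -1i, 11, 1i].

x[n] = (1/4) Σ(k=0 to 3) X[k] · e^(2πikn/4)

Computing each x[n]:
x[0] = 3
x[1] = -2
x[2] = 3
x[3] = -3

x = [3, -2, 3, -3]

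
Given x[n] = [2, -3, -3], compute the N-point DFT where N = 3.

X[k] = Σ(n=0 to 2) x[n] · ω_3^(nk)
where ω_3 = e^(-2πi/3)

Computing each X[k]:
X[0] = -4
X[1] = 5
X[2] = 5

X = [-4, 5, 5]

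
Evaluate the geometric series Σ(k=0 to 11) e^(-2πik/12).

Sum of all nth roots of unity equals 0 for n > 1 (geometric series with r ≠ 1).

0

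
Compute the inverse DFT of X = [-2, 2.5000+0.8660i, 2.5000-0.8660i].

x[n] = (1/3) Σ(k=0 to 2) X[k] · e^(2πikn/3)

Computing each x[n]:
x[0] = 1
x[1] = -2
x[2] = -1

x = [1, -2, -1]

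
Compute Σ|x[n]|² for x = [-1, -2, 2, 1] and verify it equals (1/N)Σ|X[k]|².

Time domain:
Σ|x[n]|² = |-1|² + |-2|² + |2|² + |1|² = 10.0000

Frequency domain:
(1/4)Σ|X[k]|² = (1/4)(|0|² + |-3+3i|² + |2|² + |-3-3i|²) = (1/4)·40.0000 = 10.0000

Both sides agree, confirming Parseval's theorem.

Σ|x[n]|² = (1/N)Σ|X[k]|² = 10.0000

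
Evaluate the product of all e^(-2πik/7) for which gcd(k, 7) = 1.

The primitive 7th roots of unity are ω_7^k for k coprime to 7: k ∈ {1, 2, 3, 4, 5, 6}
Their product equals the constant term of the cyclotomic polynomial Φ_7(x) up to sign.
For n ≥ 3, the product of all primitive nth roots of unity is 1. (For n=1 it is 1; for n=2 it is -1.)

1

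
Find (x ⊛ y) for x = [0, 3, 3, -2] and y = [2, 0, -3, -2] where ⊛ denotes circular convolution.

(x ⊛ y)[n] = Σ(m=0 to 3) x[m] · y[(n-m) mod 4]

Computing each output sample:
(x ⊛ y)[0] = -15
(x ⊛ y)[1] = 6
(x ⊛ y)[2] = 10
(x ⊛ y)[3] = -13

x ⊛ y = [-15, 6, 10, -13]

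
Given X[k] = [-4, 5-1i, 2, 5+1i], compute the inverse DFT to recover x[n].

x[n] = (1/4) Σ(k=0 to 3) X[k] · e^(2πikn/4)

Computing each x[n]:
x[0] = 2
x[1] = -1
x[2] = -3
x[3] = -2

x = [2, -1, -3, -2]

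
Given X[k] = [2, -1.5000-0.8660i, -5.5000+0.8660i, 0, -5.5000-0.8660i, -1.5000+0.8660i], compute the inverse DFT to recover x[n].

x[n] = (1/6) Σ(k=0 to 5) X[k] · e^(2πikn/6)

Computing each x[n]:
x[0] = -2
x[1] = 1
x[2] = 2
x[3] = -1
x[4] = 1
x[5] = 1

x = [-2, 1, 2, -1, 1, 1]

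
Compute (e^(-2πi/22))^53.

Since ω_22^22 = 1, powers reduce modulo 22.
53 mod 22 = 9
So ω_22^53 = ω_22^9 = e^(-2πi·9/22)

ω_22^53 = ω_22^9 = -0.8413-0.5406i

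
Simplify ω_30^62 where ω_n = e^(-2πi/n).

Since ω_30^30 = 1, powers reduce modulo 30.
62 mod 30 = 2
So ω_30^62 = ω_30^2 = e^(-2πi·2/30)

ω_30^62 = ω_30^2 = 0.9135-0.4067i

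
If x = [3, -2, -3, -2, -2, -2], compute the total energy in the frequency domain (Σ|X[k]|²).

Parseval: Σ|x[n]|² = (1/N)Σ|X[k]|², so Σ|X[k]|² = N·Σ|x[n]|² = 6·34.0000

Σ|X[k]|² = N·Σ|x[n]|² = 6·34.0000 = 204.0000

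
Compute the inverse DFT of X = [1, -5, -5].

x[n] = (1/3) Σ(k=0 to 2) X[k] · e^(2πikn/3)

Computing each x[n]:
x[0] = -3
x[1] = 2
x[2] = 2

x = [-3, 2, 2]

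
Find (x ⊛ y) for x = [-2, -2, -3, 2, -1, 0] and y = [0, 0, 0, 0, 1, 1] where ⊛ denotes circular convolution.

(x ⊛ y)[n] = Σ(m=0 to 5) x[m] · y[(n-m) mod 6]

Computing each output sample:
(x ⊛ y)[0] = -5
(x ⊛ y)[1] = -1
(x ⊛ y)[2] = 1
(x ⊛ y)[3] = -1
(x ⊛ y)[4] = -2
(x ⊛ y)[5] = -4

x ⊛ y = [-5, -1, 1, -1, -2, -4]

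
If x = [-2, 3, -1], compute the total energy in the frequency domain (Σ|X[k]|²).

Parseval: Σ|x[n]|² = (1/N)Σ|X[k]|², so Σ|X[k]|² = N·Σ|x[n]|² = 3·14.0000

Σ|X[k]|² = N·Σ|x[n]|² = 3·14.0000 = 42.0000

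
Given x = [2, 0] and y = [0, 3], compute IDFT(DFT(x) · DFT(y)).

(x ⊛ y)[n] = Σ(m=0 to 1) x[m] · y[(n-m) mod 2]

Computing each output sample:
(x ⊛ y)[0] = 0
(x ⊛ y)[1] = 6

x ⊛ y = [0, 6]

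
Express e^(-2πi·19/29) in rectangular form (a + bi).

ω_29^19 = e^(-2πi·19/29)
= cos(-2π·19/29) + i·sin(-2π·19/29)
= cos(-38π/29) + i·sin(-38π/29)

ω_29^19 = cos(-38π/29) + i·sin(-38π/29) = -0.5612+0.8277i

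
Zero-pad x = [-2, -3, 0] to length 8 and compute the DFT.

Original 3-point DFT: [-5, -0.5000+2.5981i, -0.5000-2.5981i]
Zero-padded 8-point DFT provides frequency interpolation.

DFT_8([x, 0, ...]) = [-5, -4.1213+2.1213i, -2+3i, 0.1213+2.1213i, 1, 0.1213-2.1213i, -2-3i, -4.1213-2.1213i]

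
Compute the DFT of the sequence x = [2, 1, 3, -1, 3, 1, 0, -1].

X[k] = Σ(n=0 to 7) x[n] · ω_8^(nk)
where ω_8 = e^(-2πi/8)

Computing each X[k]:
X[0] = 8
X[1] = -1-3i
X[2] = 2-4i
X[3] = -1+3i
X[4] = 8
X[5] = -1-3i
X[6] = 2+4i
X[7] = -1+3i

X = [8, -1-3i, 2-4i, -1+3i, 8, -1-3i, 2+4i, -1+3i]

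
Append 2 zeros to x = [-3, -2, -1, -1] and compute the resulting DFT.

Original 4-point DFT: [-7, -2+1i, -1, -2-1i]
Zero-padded 6-point DFT provides frequency interpolation.

DFT_6([x, 0, ...]) = [-7, -2.5000+2.5981i, -2.5000+0.8660i, -1, -2.5000-0.8660i, -2.5000-2.5981i]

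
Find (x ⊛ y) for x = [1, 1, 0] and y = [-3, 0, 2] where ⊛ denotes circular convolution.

(x ⊛ y)[n] = Σ(m=0 to 2) x[m] · y[(n-m) mod 3]

Computing each output sample:
(x ⊛ y)[0] = -1
(x ⊛ y)[1] = -3
(x ⊛ y)[2] = 2

x ⊛ y = [-1, -3, 2]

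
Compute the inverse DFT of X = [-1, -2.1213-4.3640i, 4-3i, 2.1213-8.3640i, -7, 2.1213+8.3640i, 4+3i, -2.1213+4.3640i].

x[n] = (1/8) Σ(k=0 to 7) X[k] · e^(2πikn/8)

Computing each x[n]:
x[0] = 0
x[1] = 3
x[2] = -3
x[3] = 3
x[4] = 0
x[5] = 0
x[6] = -1
x[7] = -3

x = [0, 3, -3, 3, 0, 0, -1, -3]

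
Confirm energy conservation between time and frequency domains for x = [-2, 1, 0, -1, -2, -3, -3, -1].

Time domain:
Σ|x[n]|² = |-2|² + |1|² + |0|² + |-1|² + |-2|² + |-3|² + |-3|² + |-1|² = 29.0000

Frequency domain:
(1/8)Σ|X[k]|² = (1/8)(|-11|² + |2.8284-5.8284i|² + |-1|² + |-2.8284+0.1716i|² + |-3|² + |-2.8284-0.1716i|² + |-1|² + |2.8284+5.8284i|²) = (1/8)·232.0000 = 29.0000

Both sides agree, confirming Parseval's theorem.

Σ|x[n]|² = (1/N)Σ|X[k]|² = 29.0000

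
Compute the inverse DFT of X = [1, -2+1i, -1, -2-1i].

x[n] = (1/4) Σ(k=0 to 3) X[k] · e^(2πikn/4)

Computing each x[n]:
x[0] = -1
x[1] = 0
x[2] = 1
x[3] = 1

x = [-1, 0, 1, 1]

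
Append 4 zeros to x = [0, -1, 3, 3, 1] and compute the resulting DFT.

Original 5-point DFT: [6, -4.8541+1.9021i, 1.8541+1.1756i, 1.8541-1.1756i, -4.8541-1.9021i]
Zero-padded 9-point DFT provides frequency interpolation.

DFT_9([x, 0, ...]) = [6, -2.6848-5.2517i, -3.7267+3.1996i, 1.5000+2.5981i, 1.9115+0.6571i, 1.9115-0.6571i, 1.5000-2.5981i, -3.7267-3.1996i, -2.6848+5.2517i]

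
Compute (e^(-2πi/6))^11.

Since ω_6^6 = 1, powers reduce modulo 6.
11 mod 6 = 5
So ω_6^11 = ω_6^5 = e^(-2πi·5/6)

ω_6^11 = ω_6^5 = 0.5000+0.8660i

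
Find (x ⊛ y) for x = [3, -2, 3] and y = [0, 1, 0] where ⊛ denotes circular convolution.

(x ⊛ y)[n] = Σ(m=0 to 2) x[m] · y[(n-m) mod 3]

Computing each output sample:
(x ⊛ y)[0] = 3
(x ⊛ y)[1] = 3
(x ⊛ y)[2] = -2

x ⊛ y = [3, 3, -2]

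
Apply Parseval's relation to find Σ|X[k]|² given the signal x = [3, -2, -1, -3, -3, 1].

Parseval: Σ|x[n]|² = (1/N)Σ|X[k]|², so Σ|X[k]|² = N·Σ|x[n]|² = 6·33.0000

Σ|X[k]|² = N·Σ|x[n]|² = 6·33.0000 = 198.0000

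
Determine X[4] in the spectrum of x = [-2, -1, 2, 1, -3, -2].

X[4] = Σ(n=0 to 5) x[n] · ω_6^(4n) where ω_6 = e^(-2πi/6)
= (-2)·ω_6^0 + (-1)·ω_6^4 + (2)·ω_6^8 + (1)·ω_6^12 + (-3)·ω_6^16 + (-2)·ω_6^20

X[4] = 1.0000-3.4641i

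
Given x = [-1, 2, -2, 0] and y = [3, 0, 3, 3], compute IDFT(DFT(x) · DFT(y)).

(x ⊛ y)[n] = Σ(m=0 to 3) x[m] · y[(n-m) mod 4]

Computing each output sample:
(x ⊛ y)[0] = -3
(x ⊛ y)[1] = 0
(x ⊛ y)[2] = -9
(x ⊛ y)[3] = 3

x ⊛ y = [-3, 0, -9, 3]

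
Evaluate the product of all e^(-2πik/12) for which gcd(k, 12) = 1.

The primitive 12th roots of unity are ω_12^k for k coprime to 12: k ∈ {1, 5, 7, 11}
Their product equals the constant term of the cyclotomic polynomial Φ_12(x) up to sign.
For n ≥ 3, the product of all primitive nth roots of unity is 1. (For n=1 it is 1; for n=2 it is -1.)

1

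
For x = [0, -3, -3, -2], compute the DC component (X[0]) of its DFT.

X[0] = Σ(n=0 to 3) x[n] · ω_4^0 = Σ x[n]
= (0) + (-3) + (-3) + (-2)

X[0] = -8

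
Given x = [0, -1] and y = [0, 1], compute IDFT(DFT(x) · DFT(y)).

(x ⊛ y)[n] = Σ(m=0 to 1) x[m] · y[(n-m) mod 2]

Computing each output sample:
(x ⊛ y)[0] = -1
(x ⊛ y)[1] = 0

x ⊛ y = [-1, 0]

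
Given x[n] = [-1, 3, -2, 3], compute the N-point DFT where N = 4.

X[k] = Σ(n=0 to 3) x[n] · ω_4^(nk)
where ω_4 = e^(-2πi/4)

Computing each X[k]:
X[0] = 3
X[1] = 1
X[2] = -9
X[3] = 1

X = [3, 1, -9, 1]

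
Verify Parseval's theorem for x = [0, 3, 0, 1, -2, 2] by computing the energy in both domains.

Time domain:
Σ|x[n]|² = |0|² + |3|² + |0|² + |1|² + |-2|² + |2|² = 18.0000

Frequency domain:
(1/6)Σ|X[k]|² = (1/6)(|4|² + |2.5000-2.5981i|² + |-0.5000+0.8660i|² + |-8|² + |-0.5000-0.8660i|² + |2.5000+2.5981i|²) = (1/6)·108.0000 = 18.0000

Both sides agree, confirming Parseval's theorem.

Σ|x[n]|² = (1/N)Σ|X[k]|² = 18.0000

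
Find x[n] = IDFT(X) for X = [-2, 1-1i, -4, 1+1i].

x[n] = (1/4) Σ(k=0 to 3) X[k] · e^(2πikn/4)

Computing each x[n]:
x[0] = -1
x[1] = 1
x[2] = -2
x[3] = 0

x = [-1, 1, -2, 0]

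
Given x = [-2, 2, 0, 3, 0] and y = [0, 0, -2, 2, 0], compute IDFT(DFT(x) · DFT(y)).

(x ⊛ y)[n] = Σ(m=0 to 4) x[m] · y[(n-m) mod 5]

Computing each output sample:
(x ⊛ y)[0] = -6
(x ⊛ y)[1] = 6
(x ⊛ y)[2] = 4
(x ⊛ y)[3] = -8
(x ⊛ y)[4] = 4

x ⊛ y = [-6, 6, 4, -8, 4]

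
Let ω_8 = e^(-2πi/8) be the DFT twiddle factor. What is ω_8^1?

ω_8^1 = e^(-2πi·1/8)
= cos(-2π·1/8) + i·sin(-2π·1/8)
= cos(-2π/8) + i·sin(-2π/8)

ω_8^1 = cos(-2π/8) + i·sin(-2π/8) = 0.7071-0.7071i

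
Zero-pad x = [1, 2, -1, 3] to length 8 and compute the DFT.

Original 4-point DFT: [5, 2+1i, -5, 2-1i]
Zero-padded 8-point DFT provides frequency interpolation.

DFT_8([x, 0, ...]) = [5, 0.2929-2.5355i, 2+1i, 1.7071-4.5355i, -5, 1.7071+4.5355i, 2-1i, 0.2929+2.5355i]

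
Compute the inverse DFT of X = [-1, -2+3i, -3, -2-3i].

x[n] = (1/4) Σ(k=0 to 3) X[k] · e^(2πikn/4)

Computing each x[n]:
x[0] = -2
x[1] = -1
x[2] = 0
x[3] = 2

x = [-2, -1, 0, 2]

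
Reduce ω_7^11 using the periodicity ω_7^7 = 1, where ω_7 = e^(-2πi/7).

Since ω_7^7 = 1, powers reduce modulo 7.
11 mod 7 = 4
So ω_7^11 = ω_7^4 = e^(-2πi·4/7)

ω_7^11 = ω_7^4 = -0.9010+0.4339i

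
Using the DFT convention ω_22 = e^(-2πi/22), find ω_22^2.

ω_22^2 = e^(-2πi·2/22)
= cos(-2π·2/22) + i·sin(-2π·2/22)
= cos(-4π/22) + i·sin(-4π/22)

ω_22^2 = cos(-4π/22) + i·sin(-4π/22) = 0.8413-0.5406i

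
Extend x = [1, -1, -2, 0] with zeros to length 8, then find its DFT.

Original 4-point DFT: [-2, 3+1i, 0, 3-1i]
Zero-padded 8-point DFT provides frequency interpolation.

DFT_8([x, 0, ...]) = [-2, 0.2929+2.7071i, 3+1i, 1.7071-1.2929i, 0, 1.7071+1.2929i, 3-1i, 0.2929-2.7071i]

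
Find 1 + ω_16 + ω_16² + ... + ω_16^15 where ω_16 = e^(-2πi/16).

Sum of all nth roots of unity equals 0 for n > 1 (geometric series with r ≠ 1).

0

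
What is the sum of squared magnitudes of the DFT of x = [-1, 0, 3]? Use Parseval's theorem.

Parseval: Σ|x[n]|² = (1/N)Σ|X[k]|², so Σ|X[k]|² = N·Σ|x[n]|² = 3·10.0000

Σ|X[k]|² = N·Σ|x[n]|² = 3·10.0000 = 30.0000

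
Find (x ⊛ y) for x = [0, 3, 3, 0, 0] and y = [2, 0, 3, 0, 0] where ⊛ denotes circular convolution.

(x ⊛ y)[n] = Σ(m=0 to 4) x[m] · y[(n-m) mod 5]

Computing each output sample:
(x ⊛ y)[0] = 0
(x ⊛ y)[1] = 6
(x ⊛ y)[2] = 6
(x ⊛ y)[3] = 9
(x ⊛ y)[4] = 9

x ⊛ y = [0, 6, 6, 9, 9]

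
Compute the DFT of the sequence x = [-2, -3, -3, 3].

X[k] = Σ(n=0 to 3) x[n] · ω_4^(nk)
where ω_4 = e^(-2πi/4)

Computing each X[k]:
X[0] = -5
X[1] = 1+6i
X[2] = -5
X[3] = 1-6i

X = [-5, 1+6i, -5, 1-6i]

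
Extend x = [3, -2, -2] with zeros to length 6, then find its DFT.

Original 3-point DFT: [-1, 5, 5]
Zero-padded 6-point DFT provides frequency interpolation.

DFT_6([x, 0, ...]) = [-1, 3.0000+3.4641i, 5, 3, 5, 3.0000-3.4641i]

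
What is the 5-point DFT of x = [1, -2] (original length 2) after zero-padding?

Original 2-point DFT: [-1, 3]
Zero-padded 5-point DFT provides frequency interpolation.

DFT_5([x, 0, ...]) = [-1, 0.3820+1.9021i, 2.6180+1.1756i, 2.6180-1.1756i, 0.3820-1.9021i]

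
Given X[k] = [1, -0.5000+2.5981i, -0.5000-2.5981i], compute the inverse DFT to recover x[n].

x[n] = (1/3) Σ(k=0 to 2) X[k] · e^(2πikn/3)

Computing each x[n]:
x[0] = 0
x[1] = -1
x[2] = 2

x = [0, -1, 2]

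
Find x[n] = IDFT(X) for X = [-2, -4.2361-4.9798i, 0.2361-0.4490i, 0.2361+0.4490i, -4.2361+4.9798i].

x[n] = (1/5) Σ(k=0 to 4) X[k] · e^(2πikn/5)

Computing each x[n]:
x[0] = -2
x[1] = 1
x[2] = 2
x[3] = 0
x[4] = -3

x = [-2, 1, 2, 0, -3]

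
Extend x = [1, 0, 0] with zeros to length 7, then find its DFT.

Original 3-point DFT: [1, 1, 1]
Zero-padded 7-point DFT provides frequency interpolation.

DFT_7([x, 0, ...]) = [1, 1, 1, 1, 1, 1, 1]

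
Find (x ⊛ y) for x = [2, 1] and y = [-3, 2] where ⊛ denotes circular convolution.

(x ⊛ y)[n] = Σ(m=0 to 1) x[m] · y[(n-m) mod 2]

Computing each output sample:
(x ⊛ y)[0] = -4
(x ⊛ y)[1] = 1

x ⊛ y = [-4, 1]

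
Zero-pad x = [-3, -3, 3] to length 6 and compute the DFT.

Original 3-point DFT: [-3, -3.0000+5.1962i, -3.0000-5.1962i]
Zero-padded 6-point DFT provides frequency interpolation.

DFT_6([x, 0, ...]) = [-3, -6, -3.0000+5.1962i, 3, -3.0000-5.1962i, -6]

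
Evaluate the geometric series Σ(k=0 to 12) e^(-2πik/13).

Sum of all nth roots of unity equals 0 for n > 1 (geometric series with r ≠ 1).

0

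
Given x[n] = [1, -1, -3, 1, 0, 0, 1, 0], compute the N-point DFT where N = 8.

X[k] = Σ(n=0 to 7) x[n] · ω_8^(nk)
where ω_8 = e^(-2πi/8)

Computing each X[k]:
X[0] = -1
X[1] = -0.4142+4.0000i
X[2] = 3+2i
X[3] = 2.4142-4.0000i
X[4] = -1
X[5] = 2.4142+4.0000i
X[6] = 3-2i
X[7] = -0.4142-4.0000i

X = [-1, -0.4142+4.0000i, 3+2i, 2.4142-4.0000i, -1, 2.4142+4.0000i, 3-2i, -0.4142-4.0000i]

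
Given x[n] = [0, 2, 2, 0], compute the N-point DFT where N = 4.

X[k] = Σ(n=0 to 3) x[n] · ω_4^(nk)
where ω_4 = e^(-2πi/4)

Computing each X[k]:
X[0] = 4
X[1] = -2-2i
X[2] = 0
X[3] = -2+2i

X = [4, -2-2i, 0, -2+2i]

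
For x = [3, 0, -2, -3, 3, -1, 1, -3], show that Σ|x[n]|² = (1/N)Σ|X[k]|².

Time domain:
Σ|x[n]|² = |3|² + |0|² + |-2|² + |-3|² + |3|² + |-1|² + |1|² + |-3|² = 42.0000

Frequency domain:
(1/8)Σ|X[k]|² = (1/8)(|-2|² + |0.7071+2.2929i|² + |7-5i|² + |-0.7071-3.7071i|² + |12|² + |-0.7071+3.7071i|² + |7+5i|² + |0.7071-2.2929i|²) = (1/8)·336.0000 = 42.0000

Both sides agree, confirming Parseval's theorem.

Σ|x[n]|² = (1/N)Σ|X[k]|² = 42.0000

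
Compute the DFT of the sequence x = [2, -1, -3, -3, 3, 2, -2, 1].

X[k] = Σ(n=0 to 7) x[n] · ω_8^(nk)
where ω_8 = e^(-2πi/8)

Computing each X[k]:
X[0] = -1
X[1] = -0.2929+5.9497i
X[2] = 10-3i
X[3] = -1.7071+3.9497i
X[4] = 1
X[5] = -1.7071-3.9497i
X[6] = 10+3i
X[7] = -0.2929-5.9497i

X = [-1, -0.2929+5.9497i, 10-3i, -1.7071+3.9497i, 1, -1.7071-3.9497i, 10+3i, -0.2929-5.9497i]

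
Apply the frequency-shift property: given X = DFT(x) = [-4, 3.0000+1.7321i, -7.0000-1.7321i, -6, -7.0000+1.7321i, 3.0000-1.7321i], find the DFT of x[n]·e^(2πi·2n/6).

Modulation property: DFT(ω_6^(-2n)·x[n]) = X[(k-2) mod 6], so circularly shift X by 2 positions.

X[k-2] = [-7.0000+1.7321i, 3.0000-1.7321i, -4, 3.0000+1.7321i, -7.0000-1.7321i, -6]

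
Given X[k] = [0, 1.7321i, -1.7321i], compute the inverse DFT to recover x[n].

x[n] = (1/3) Σ(k=0 to 2) X[k] · e^(2πikn/3)

Computing each x[n]:
x[0] = 0
x[1] = -1
x[2] = 1

x = [0, -1, 1]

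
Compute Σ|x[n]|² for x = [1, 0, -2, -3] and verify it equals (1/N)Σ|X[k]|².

Time domain:
Σ|x[n]|² = |1|² + |0|² + |-2|² + |-3|² = 14.0000

Frequency domain:
(1/4)Σ|X[k]|² = (1/4)(|-4|² + |3-3i|² + |2|² + |3+3i|²) = (1/4)·56.0000 = 14.0000

Both sides agree, confirming Parseval's theorem.

Σ|x[n]|² = (1/N)Σ|X[k]|² = 14.0000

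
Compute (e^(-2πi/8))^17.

Since ω_8^8 = 1, powers reduce modulo 8.
17 mod 8 = 1
So ω_8^17 = ω_8^1 = e^(-2πi·1/8)

ω_8^17 = ω_8^1 = 0.7071-0.7071i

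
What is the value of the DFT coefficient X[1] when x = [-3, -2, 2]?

X[1] = Σ(n=0 to 2) x[n] · ω_3^(1n) where ω_3 = e^(-2πi/3)
= (-3)·ω_3^0 + (-2)·ω_3^1 + (2)·ω_3^2

X[1] = -3.0000+3.4641i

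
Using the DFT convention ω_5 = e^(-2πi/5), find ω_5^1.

ω_5^1 = e^(-2πi·1/5)
= cos(-2π·1/5) + i·sin(-2π·1/5)
= cos(-2π/5) + i·sin(-2π/5)

ω_5^1 = cos(-2π/5) + i·sin(-2π/5) = 0.3090-0.9511i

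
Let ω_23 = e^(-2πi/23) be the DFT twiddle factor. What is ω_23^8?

ω_23^8 = e^(-2πi·8/23)
= cos(-2π·8/23) + i·sin(-2π·8/23)
= cos(-16π/23) + i·sin(-16π/23)

ω_23^8 = cos(-16π/23) + i·sin(-16π/23) = -0.5767-0.8170i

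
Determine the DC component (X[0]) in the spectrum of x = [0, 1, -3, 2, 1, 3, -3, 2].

X[0] = Σ(n=0 to 7) x[n] · ω_8^0 = Σ x[n]
= (0) + (1) + (-3) + (2) + (1) + (3) + (-3) + (2)

X[0] = 3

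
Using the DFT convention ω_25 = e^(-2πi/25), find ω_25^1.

ω_25^1 = e^(-2πi·1/25)
= cos(-2π·1/25) + i·sin(-2π·1/25)
= cos(-2π/25) + i·sin(-2π/25)

ω_25^1 = cos(-2π/25) + i·sin(-2π/25) = 0.9686-0.2487i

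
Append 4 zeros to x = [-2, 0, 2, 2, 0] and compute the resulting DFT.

Original 5-point DFT: [2, -5.2361, -0.7639, -0.7639, -5.2361]
Zero-padded 9-point DFT provides frequency interpolation.

DFT_9([x, 0, ...]) = [2, -2.6527-3.7017i, -4.8794+1.0480i, -1.0000+1.7321i, -1.4679-0.4465i, -1.4679+0.4465i, -1.0000-1.7321i, -4.8794-1.0480i, -2.6527+3.7017i]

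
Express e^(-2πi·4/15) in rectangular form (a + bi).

ω_15^4 = e^(-2πi·4/15)
= cos(-2π·4/15) + i·sin(-2π·4/15)
= cos(-8π/15) + i·sin(-8π/15)

ω_15^4 = cos(-8π/15) + i·sin(-8π/15) = -0.1045-0.9945i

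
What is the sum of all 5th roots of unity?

Sum of all nth roots of unity equals 0 for n > 1 (geometric series with r ≠ 1).

0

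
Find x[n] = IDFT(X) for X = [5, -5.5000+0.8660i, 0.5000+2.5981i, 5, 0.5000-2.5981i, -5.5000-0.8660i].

x[n] = (1/6) Σ(k=0 to 5) X[k] · e^(2πikn/6)

Computing each x[n]:
x[0] = 0
x[1] = -2
x[2] = 3
x[3] = 2
x[4] = 2
x[5] = 0

x = [0, -2, 3, 2, 2, 0]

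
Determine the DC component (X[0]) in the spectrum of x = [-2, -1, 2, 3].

X[0] = Σ(n=0 to 3) x[n] · ω_4^0 = Σ x[n]
= (-2) + (-1) + (2) + (3)

X[0] = 2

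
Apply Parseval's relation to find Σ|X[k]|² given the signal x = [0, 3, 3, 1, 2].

Parseval: Σ|x[n]|² = (1/N)Σ|X[k]|², so Σ|X[k]|² = N·Σ|x[n]|² = 5·23.0000

Σ|X[k]|² = N·Σ|x[n]|² = 5·23.0000 = 115.0000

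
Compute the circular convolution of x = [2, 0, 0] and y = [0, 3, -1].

(x ⊛ y)[n] = Σ(m=0 to 2) x[m] · y[(n-m) mod 3]

Computing each output sample:
(x ⊛ y)[0] = 0
(x ⊛ y)[1] = 6
(x ⊛ y)[2] = -2

x ⊛ y = [0, 6, -2]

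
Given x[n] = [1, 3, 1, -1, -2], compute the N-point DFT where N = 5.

X[k] = Σ(n=0 to 4) x[n] · ω_5^(nk)
where ω_5 = e^(-2πi/5)

Computing each X[k]:
X[0] = 2
X[1] = 1.3090-5.9309i
X[2] = 0.1910-1.0368i
X[3] = 0.1910+1.0368i
X[4] = 1.3090+5.9309i

X = [2, 1.3090-5.9309i, 0.1910-1.0368i, 0.1910+1.0368i, 1.3090+5.9309i]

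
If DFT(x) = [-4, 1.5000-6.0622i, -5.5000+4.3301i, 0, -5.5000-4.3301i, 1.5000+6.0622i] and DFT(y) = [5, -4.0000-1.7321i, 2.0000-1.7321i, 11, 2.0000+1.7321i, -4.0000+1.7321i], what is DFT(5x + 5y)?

By linearity: DFT(5x + 5y) = 5·DFT(x) + 5·DFT(y)
= 5·[-4, 1.5000-6.0622i, -5.5000+4.3301i, 0, -5.5000-4.3301i, 1.5000+6.0622i] + 5·[5, -4.0000-1.7321i, 2.0000-1.7321i, 11, 2.0000+1.7321i, -4.0000+1.7321i]

Computing element-wise:
Z[0] = 5·(-4) + 5·(5) = 5
Z[1] = 5·(1.5000-6.0622i) + 5·(-4.0000-1.7321i) = -12.5000-38.9715i
Z[2] = 5·(-5.5000+4.3301i) + 5·(2.0000-1.7321i) = -17.5000+12.9900i
Z[3] = 5·(0) + 5·(11) = 55
Z[4] = 5·(-5.5000-4.3301i) + 5·(2.0000+1.7321i) = -17.5000-12.9900i
Z[5] = 5·(1.5000+6.0622i) + 5·(-4.0000+1.7321i) = -12.5000+38.9715i

DFT(5x + 5y) = 5·X + 5·Y = [5, -12.5000-38.9715i, -17.5000+12.9900i, 55, -17.5000-12.9900i, -12.5000+38.9715i]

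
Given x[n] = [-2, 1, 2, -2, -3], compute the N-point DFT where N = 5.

X[k] = Σ(n=0 to 4) x[n] · ω_5^(nk)
where ω_5 = e^(-2πi/5)

Computing each X[k]:
X[0] = -4
X[1] = -2.6180-6.1554i
X[2] = -0.3820+1.4531i
X[3] = -0.3820-1.4531i
X[4] = -2.6180+6.1554i

X = [-4, -2.6180-6.1554i, -0.3820+1.4531i, -0.3820-1.4531i, -2.6180+6.1554i]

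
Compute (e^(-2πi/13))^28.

Since ω_13^13 = 1, powers reduce modulo 13.
28 mod 13 = 2
So ω_13^28 = ω_13^2 = e^(-2πi·2/13)

ω_13^28 = ω_13^2 = 0.5681-0.8230i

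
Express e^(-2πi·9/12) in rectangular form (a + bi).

ω_12^9 = e^(-2πi·9/12)
= cos(-2π·9/12) + i·sin(-2π·9/12)
= cos(-18π/12) + i·sin(-18π/12)

ω_12^9 = cos(-18π/12) + i·sin(-18π/12) = 1i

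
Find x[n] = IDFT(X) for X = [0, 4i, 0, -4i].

x[n] = (1/4) Σ(k=0 to 3) X[k] · e^(2πikn/4)

Computing each x[n]:
x[0] = 0
x[1] = -2
x[2] = 0
x[3] = 2

x = [0, -2, 0, 2]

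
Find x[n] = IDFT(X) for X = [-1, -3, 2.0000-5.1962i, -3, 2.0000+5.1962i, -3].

x[n] = (1/6) Σ(k=0 to 5) X[k] · e^(2πikn/6)

Computing each x[n]:
x[0] = -1
x[1] = 1
x[2] = -2
x[3] = 2
x[4] = 1
x[5] = -2

x = [-1, 1, -2, 2, 1, -2]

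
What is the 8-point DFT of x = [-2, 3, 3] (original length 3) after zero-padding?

Original 3-point DFT: [4, -5, -5]
Zero-padded 8-point DFT provides frequency interpolation.

DFT_8([x, 0, ...]) = [4, 0.1213-5.1213i, -5-3i, -4.1213+0.8787i, -2, -4.1213-0.8787i, -5+3i, 0.1213+5.1213i]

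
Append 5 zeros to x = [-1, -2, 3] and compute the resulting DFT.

Original 3-point DFT: [0, -1.5000+4.3301i, -1.5000-4.3301i]
Zero-padded 8-point DFT provides frequency interpolation.

DFT_8([x, 0, ...]) = [0, -2.4142-1.5858i, -4+2i, 0.4142+4.4142i, 4, 0.4142-4.4142i, -4-2i, -2.4142+1.5858i]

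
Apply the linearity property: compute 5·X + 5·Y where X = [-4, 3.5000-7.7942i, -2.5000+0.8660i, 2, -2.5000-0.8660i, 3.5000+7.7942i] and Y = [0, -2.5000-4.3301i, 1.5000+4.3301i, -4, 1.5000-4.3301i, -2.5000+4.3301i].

By linearity: DFT(5x + 5y) = 5·DFT(x) + 5·DFT(y)
= 5·[-4, 3.5000-7.7942i, -2.5000+0.8660i, 2, -2.5000-0.8660i, 3.5000+7.7942i] + 5·[0, -2.5000-4.3301i, 1.5000+4.3301i, -4, 1.5000-4.3301i, -2.5000+4.3301i]

Computing element-wise:
Z[0] = 5·(-4) + 5·(0) = -20
Z[1] = 5·(3.5000-7.7942i) + 5·(-2.5000-4.3301i) = 5.0000-60.6215i
Z[2] = 5·(-2.5000+0.8660i) + 5·(1.5000+4.3301i) = -5.0000+25.9805i
Z[3] = 5·(2) + 5·(-4) = -10
Z[4] = 5·(-2.5000-0.8660i) + 5·(1.5000-4.3301i) = -5.0000-25.9805i
Z[5] = 5·(3.5000+7.7942i) + 5·(-2.5000+4.3301i) = 5.0000+60.6215i

DFT(5x + 5y) = 5·X + 5·Y = [-20, 5.0000-60.6215i, -5.0000+25.9805i, -10, -5.0000-25.9805i, 5.0000+60.6215i]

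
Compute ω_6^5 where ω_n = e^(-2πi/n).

ω_6^5 = e^(-2πi·5/6)
= cos(-2π·5/6) + i·sin(-2π·5/6)
= cos(-10π/6) + i·sin(-10π/6)

ω_6^5 = cos(-10π/6) + i·sin(-10π/6) = 0.5000+0.8660i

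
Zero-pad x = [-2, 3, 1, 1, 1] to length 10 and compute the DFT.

Original 5-point DFT: [4, -2.3820-1.9021i, -4.6180-1.1756i, -4.6180+1.1756i, -2.3820+1.9021i]
Zero-padded 10-point DFT provides frequency interpolation.

DFT_10([x, 0, ...]) = [4, -0.3820-4.2533i, -2.3820-1.9021i, -2.6180-2.6287i, -4.6180-1.1756i, -4, -4.6180+1.1756i, -2.6180+2.6287i, -2.3820+1.9021i, -0.3820+4.2533i]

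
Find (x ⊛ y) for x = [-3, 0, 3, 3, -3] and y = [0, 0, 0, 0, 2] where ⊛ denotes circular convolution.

(x ⊛ y)[n] = Σ(m=0 to 4) x[m] · y[(n-m) mod 5]

Computing each output sample:
(x ⊛ y)[0] = 0
(x ⊛ y)[1] = 6
(x ⊛ y)[2] = 6
(x ⊛ y)[3] = -6
(x ⊛ y)[4] = -6

x ⊛ y = [0, 6, 6, -6, -6]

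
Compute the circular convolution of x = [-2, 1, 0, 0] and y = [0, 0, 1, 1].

(x ⊛ y)[n] = Σ(m=0 to 3) x[m] · y[(n-m) mod 4]

Computing each output sample:
(x ⊛ y)[0] = 1
(x ⊛ y)[1] = 0
(x ⊛ y)[2] = -2
(x ⊛ y)[3] = -1

x ⊛ y = [1, 0, -2, -1]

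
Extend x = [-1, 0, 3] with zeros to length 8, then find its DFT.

Original 3-point DFT: [2, -2.5000+2.5981i, -2.5000-2.5981i]
Zero-padded 8-point DFT provides frequency interpolation.

DFT_8([x, 0, ...]) = [2, -1-3i, -4, -1+3i, 2, -1-3i, -4, -1+3i]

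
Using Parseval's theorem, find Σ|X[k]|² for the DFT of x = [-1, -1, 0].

Parseval: Σ|x[n]|² = (1/N)Σ|X[k]|², so Σ|X[k]|² = N·Σ|x[n]|² = 3·2.0000

Σ|X[k]|² = N·Σ|x[n]|² = 3·2.0000 = 6.0000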